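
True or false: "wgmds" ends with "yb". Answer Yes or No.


Input string: 'wgmds'
Suffix to check: 'yb'
Last 2 characters of input: 'ds'
Match: False
Result: No


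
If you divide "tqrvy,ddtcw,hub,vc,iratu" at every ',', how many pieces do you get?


Input string: 'tqrvy,ddtcw,hub,vc,iratu'
Delimiter: ','
Split result: 'tqrvy', 'ddtcw', 'hub', 'vc', 'iratu'
Number of parts: 5


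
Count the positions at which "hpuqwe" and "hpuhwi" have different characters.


String 1: 'hpuqwe'
String 2: 'hpuhwi'
Compare each position: pos 0: 'h'=='h', pos 1: 'p'=='p', pos 2: 'u'=='u', pos 3: 'q'!='h', pos 4: 'w'=='w', pos 5: 'e'!='i'
Differing positions: 2
Hamming distance: 2


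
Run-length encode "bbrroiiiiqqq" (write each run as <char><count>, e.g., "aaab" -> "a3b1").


Input: 'bbrroiiiiqqq'
Operation: identify consecutive runs
Runs: 'bb' -> b2, 'rr' -> r2, 'o' -> o1, 'iiii' -> i4, 'qqq' -> q3
Encoded: b2r2o1i4q3


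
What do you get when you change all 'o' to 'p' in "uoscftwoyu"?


Input string: 'uoscftwoyu'
Operation: replace 'o' with 'p'
Positions of 'o': 1, 7
After replacement: upscftwpyu


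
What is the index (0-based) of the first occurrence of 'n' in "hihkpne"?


Input string: 'hihkpne'
Target: 'n'
Scanning left to right: s[0]='h', s[1]='i', s[2]='h', s[3]='k', s[4]='p', s[5]='n'
First match at index: 5


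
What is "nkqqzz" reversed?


Input string: 'nkqqzz'
Operation: reverse character order
Original order: 'n' -> 'k' -> 'q' -> 'q' -> 'z' -> 'z'
Reversed order: 'z' -> 'z' -> 'q' -> 'q' -> 'k' -> 'n'
Result: zzqqkn


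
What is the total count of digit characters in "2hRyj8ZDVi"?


Input string: '2hRyj8ZDVi'
Operation: count digit characters (0-9)
Scan: '2'(digit), 'h', 'R', 'y', 'j', '8'(digit), 'Z', 'D', 'V', 'i'
Digits found: 2
Result: 2


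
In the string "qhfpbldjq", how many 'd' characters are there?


Input string: 'qhfpbldjq'
Target character: 'd'
Scan each position: s[6]='d'
Matches found at indices: 6
Total: 1


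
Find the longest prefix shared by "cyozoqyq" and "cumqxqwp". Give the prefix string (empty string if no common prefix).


String 1: 'cyozoqyq'
String 2: 'cumqxqwp'
Compare position by position:
pos 0: 'c' vs 'c' match
pos 1: 'y' vs 'u' differ -> stop
Longest common prefix: "c" (length 1)


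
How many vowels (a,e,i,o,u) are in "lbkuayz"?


Input string: 'lbkuayz'
Operation: count vowels (a, e, i, o, u)
Scan: s[0]='l', s[1]='b', s[2]='k', s[3]='u' (vowel), s[4]='a' (vowel), s[5]='y', s[6]='z'
Vowels found: 2
Result: 2


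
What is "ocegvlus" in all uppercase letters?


Input string: 'ocegvlus'
Operation: convert each letter to uppercase
Mapping: 'o'->'O', 'c'->'C', 'e'->'E', 'g'->'G', 'v'->'V', 'l'->'L', 'u'->'U', 's'->'S'
Result: OCEGVLUS


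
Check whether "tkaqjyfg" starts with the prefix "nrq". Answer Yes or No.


Input string: 'tkaqjyfg'
Prefix to check: 'nrq'
First 3 characters of input: 'tka'
Match: False
Result: No


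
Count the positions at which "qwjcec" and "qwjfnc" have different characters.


String 1: 'qwjcec'
String 2: 'qwjfnc'
Compare each position: pos 0: 'q'=='q', pos 1: 'w'=='w', pos 2: 'j'=='j', pos 3: 'c'!='f', pos 4: 'e'!='n', pos 5: 'c'=='c'
Differing positions: 2
Hamming distance: 2


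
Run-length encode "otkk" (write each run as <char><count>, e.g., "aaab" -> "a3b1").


Input: 'otkk'
Operation: identify consecutive runs
Runs: 'o' -> o1, 't' -> t1, 'kk' -> k2
Encoded: o1t1k2


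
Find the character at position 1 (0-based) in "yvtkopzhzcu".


Input string: 'yvtkopzhzcu'
Operation: get character at index 1
Index mapping: s[0]='y', s[1]='v'
Result: 'v'


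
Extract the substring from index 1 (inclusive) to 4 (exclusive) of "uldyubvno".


Input string: 'uldyubvno'
Operation: slice [1:4]
Extract characters: s[1]='l', s[2]='d', s[3]='y'
Result: ldy


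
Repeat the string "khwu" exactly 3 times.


Input string: 'khwu'
Operation: repeat 3 times
Concatenation: 'khwu' + 'khwu' + 'khwu'
Result: khwukhwukhwu


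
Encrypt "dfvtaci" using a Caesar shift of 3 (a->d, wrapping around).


Input: 'dfvtaci', shift = 3
Operation: for each letter, (position + 3) mod 26
Mapping: 'd'(3+3=6)->'g', 'f'(5+3=8)->'i', 'v'(21+3=24)->'y', 't'(19+3=22)->'w', 'a'(0+3=3)->'d', 'c'(2+3=5)->'f', 'i'(8+3=11)->'l'
Result: giywdfl


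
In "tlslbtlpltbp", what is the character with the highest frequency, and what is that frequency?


Input: 'tlslbtlpltbp'
Operation: tally each character
Counts: 'b':2, 'l':4, 'p':2, 's':1, 't':3
Maximum: 'l' appears 4 times


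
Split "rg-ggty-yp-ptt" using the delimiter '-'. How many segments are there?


Input string: 'rg-ggty-yp-ptt'
Delimiter: '-'
Split result: 'rg', 'ggty', 'yp', 'ptt'
Number of parts: 4


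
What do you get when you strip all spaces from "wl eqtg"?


Input string: 'wl eqtg'
Operation: remove all spaces
Words: 'wl', 'eqtg'
Join without spaces: wleqtg


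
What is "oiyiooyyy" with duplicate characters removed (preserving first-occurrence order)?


Input: 'oiyiooyyy'
Operation: keep first occurrence of each character
Scan: s[0]='o' new -> keep; s[1]='i' new -> keep; s[2]='y' new -> keep; s[3]='i' seen -> skip; s[4]='o' seen -> skip; s[5]='o' seen -> skip; s[6]='y' seen -> skip; s[7]='y' seen -> skip; s[8]='y' seen -> skip
Result: oiy


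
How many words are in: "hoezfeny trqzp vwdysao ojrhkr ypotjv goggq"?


Input string: 'hoezfeny trqzp vwdysao ojrhkr ypotjv goggq'
Operation: split by spaces
Words found: 'hoezfeny', 'trqzp', 'vwdysao', 'ojrhkr', 'ypotjv', 'goggq'
Word count: 6


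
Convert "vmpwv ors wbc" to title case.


Input string: 'vmpwv ors wbc'
Operation: capitalize first letter of each word
Word transformations: 'vmpwv'->'Vmpwv', 'ors'->'Ors', 'wbc'->'Wbc'
Result: Vmpwv Ors Wbc


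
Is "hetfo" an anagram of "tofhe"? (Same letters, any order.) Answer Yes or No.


String 1: 'tofhe' -> sorted: 'efhot'
String 2: 'hetfo' -> sorted: 'efhot'
Compare sorted forms: 'efhot' == 'efhot'
Anagram: Yes


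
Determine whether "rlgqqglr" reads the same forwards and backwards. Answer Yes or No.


Input string: 'rlgqqglr'
Reversed: 'rlgqqglr'
Compare pairs: s[0]='r' vs s[7]='r' (match), s[1]='l' vs s[6]='l' (match), s[2]='g' vs s[5]='g' (match), s[3]='q' vs s[4]='q' (match)
Palindrome: Yes


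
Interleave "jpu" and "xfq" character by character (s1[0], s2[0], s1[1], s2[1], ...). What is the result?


String 1: 'jpu'
String 2: 'xfq'
Operation: alternate characters
Pairs: 'j'+'x', 'p'+'f', 'u'+'q'
Result: jxpfuq


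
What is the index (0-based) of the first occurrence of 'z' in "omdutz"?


Input string: 'omdutz'
Target: 'z'
Scanning left to right: s[0]='o', s[1]='m', s[2]='d', s[3]='u', s[4]='t', s[5]='z'
First match at index: 5


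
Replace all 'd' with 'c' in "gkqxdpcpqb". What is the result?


Input string: 'gkqxdpcpqb'
Operation: replace 'd' with 'c'
Positions of 'd': 4
After replacement: gkqxcpcpqb


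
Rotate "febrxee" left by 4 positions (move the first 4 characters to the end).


Input: 'febrxee', shift = 4
Operation: split at index 4 and swap parts
Front part s[0:4] = 'febr'
Back part s[4:] = 'xee'
Rotated = back + front = 'xee' + 'febr'
Result: xeefebr


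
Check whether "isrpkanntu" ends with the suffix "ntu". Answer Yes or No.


Input string: 'isrpkanntu'
Suffix to check: 'ntu'
Last 3 characters of input: 'ntu'
Match: True
Result: Yes


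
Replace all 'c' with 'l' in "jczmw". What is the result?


Input string: 'jczmw'
Operation: replace 'c' with 'l'
Positions of 'c': 1
After replacement: jlzmw


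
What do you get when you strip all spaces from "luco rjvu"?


Input string: 'luco rjvu'
Operation: remove all spaces
Words: 'luco', 'rjvu'
Join without spaces: lucorjvu


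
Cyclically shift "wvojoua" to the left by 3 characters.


Input: 'wvojoua', shift = 3
Operation: split at index 3 and swap parts
Front part s[0:3] = 'wvo'
Back part s[3:] = 'joua'
Rotated = back + front = 'joua' + 'wvo'
Result: jouawvo


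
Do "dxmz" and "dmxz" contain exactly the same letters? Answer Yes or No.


String 1: 'dxmz' -> sorted: 'dmxz'
String 2: 'dmxz' -> sorted: 'dmxz'
Compare sorted forms: 'dmxz' == 'dmxz'
Anagram: Yes


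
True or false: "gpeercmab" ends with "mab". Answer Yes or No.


Input string: 'gpeercmab'
Suffix to check: 'mab'
Last 3 characters of input: 'mab'
Match: True
Result: Yes


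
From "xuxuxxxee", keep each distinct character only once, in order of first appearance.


Input: 'xuxuxxxee'
Operation: keep first occurrence of each character
Scan: s[0]='x' new -> keep; s[1]='u' new -> keep; s[2]='x' seen -> skip; s[3]='u' seen -> skip; s[4]='x' seen -> skip; s[5]='x' seen -> skip; s[6]='x' seen -> skip; s[7]='e' new -> keep; s[8]='e' seen -> skip
Result: xue


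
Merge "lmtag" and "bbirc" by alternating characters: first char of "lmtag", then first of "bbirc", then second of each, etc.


String 1: 'lmtag'
String 2: 'bbirc'
Operation: alternate characters
Pairs: 'l'+'b', 'm'+'b', 't'+'i', 'a'+'r', 'g'+'c'
Result: lbmbtiargc


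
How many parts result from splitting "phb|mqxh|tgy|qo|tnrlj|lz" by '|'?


Input string: 'phb|mqxh|tgy|qo|tnrlj|lz'
Delimiter: '|'
Split result: 'phb', 'mqxh', 'tgy', 'qo', 'tnrlj', 'lz'
Number of parts: 6


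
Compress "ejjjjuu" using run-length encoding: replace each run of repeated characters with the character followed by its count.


Input: 'ejjjjuu'
Operation: identify consecutive runs
Runs: 'e' -> e1, 'jjjj' -> j4, 'uu' -> u2
Encoded: e1j4u2


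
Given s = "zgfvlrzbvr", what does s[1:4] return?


Input string: 'zgfvlrzbvr'
Operation: slice [1:4]
Extract characters: s[1]='g', s[2]='f', s[3]='v'
Result: gfv


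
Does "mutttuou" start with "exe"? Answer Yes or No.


Input string: 'mutttuou'
Prefix to check: 'exe'
First 3 characters of input: 'mut'
Match: False
Result: No


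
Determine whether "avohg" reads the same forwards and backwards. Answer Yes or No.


Input string: 'avohg'
Reversed: 'ghova'
Compare pairs: s[0]='a' vs s[4]='g' (mismatch), s[1]='v' vs s[3]='h' (mismatch)
Palindrome: No


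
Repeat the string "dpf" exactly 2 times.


Input string: 'dpf'
Operation: repeat 2 times
Concatenation: 'dpf' + 'dpf'
Result: dpfdpf


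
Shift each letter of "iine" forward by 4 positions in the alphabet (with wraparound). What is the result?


Input: 'iine', shift = 4
Operation: for each letter, (position + 4) mod 26
Mapping: 'i'(8+4=12)->'m', 'i'(8+4=12)->'m', 'n'(13+4=17)->'r', 'e'(4+4=8)->'i'
Result: mmri


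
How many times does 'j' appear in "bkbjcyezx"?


Input string: 'bkbjcyezx'
Target character: 'j'
Scan each position: s[3]='j'
Matches found at indices: 3
Total: 1


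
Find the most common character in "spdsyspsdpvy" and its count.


Input: 'spdsyspsdpvy'
Operation: tally each character
Counts: 'd':2, 'p':3, 's':4, 'v':1, 'y':2
Maximum: 's' appears 4 times


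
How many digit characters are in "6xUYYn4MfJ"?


Input string: '6xUYYn4MfJ'
Operation: count digit characters (0-9)
Scan: '6'(digit), 'x', 'U', 'Y', 'Y', 'n', '4'(digit), 'M', 'f', 'J'
Digits found: 2
Result: 2


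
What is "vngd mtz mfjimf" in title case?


Input string: 'vngd mtz mfjimf'
Operation: capitalize first letter of each word
Word transformations: 'vngd'->'Vngd', 'mtz'->'Mtz', 'mfjimf'->'Mfjimf'
Result: Vngd Mtz Mfjimf


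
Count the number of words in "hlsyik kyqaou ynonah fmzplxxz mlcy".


Input string: 'hlsyik kyqaou ynonah fmzplxxz mlcy'
Operation: split by spaces
Words found: 'hlsyik', 'kyqaou', 'ynonah', 'fmzplxxz', 'mlcy'
Word count: 5


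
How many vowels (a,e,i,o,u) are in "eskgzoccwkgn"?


Input string: 'eskgzoccwkgn'
Operation: count vowels (a, e, i, o, u)
Scan: s[0]='e' (vowel), s[1]='s', s[2]='k', s[3]='g', s[4]='z', s[5]='o' (vowel), s[6]='c', s[7]='c', s[8]='w', s[9]='k', s[10]='g', s[11]='n'
Vowels found: 2
Result: 2


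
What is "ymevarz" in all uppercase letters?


Input string: 'ymevarz'
Operation: convert each letter to uppercase
Mapping: 'y'->'Y', 'm'->'M', 'e'->'E', 'v'->'V', 'a'->'A', 'r'->'R', 'z'->'Z'
Result: YMEVARZ


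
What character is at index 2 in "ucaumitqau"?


Input string: 'ucaumitqau'
Operation: get character at index 2
Index mapping: s[0]='u', s[1]='c', s[2]='a'
Result: 'a'


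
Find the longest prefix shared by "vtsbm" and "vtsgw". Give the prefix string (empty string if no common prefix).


String 1: 'vtsbm'
String 2: 'vtsgw'
Compare position by position:
pos 0: 'v' vs 'v' match
pos 1: 't' vs 't' match
pos 2: 's' vs 's' match
pos 3: 'b' vs 'g' differ -> stop
Longest common prefix: "vts" (length 3)


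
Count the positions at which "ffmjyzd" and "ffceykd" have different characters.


String 1: 'ffmjyzd'
String 2: 'ffceykd'
Compare each position: pos 0: 'f'=='f', pos 1: 'f'=='f', pos 2: 'm'!='c', pos 3: 'j'!='e', pos 4: 'y'=='y', pos 5: 'z'!='k', pos 6: 'd'=='d'
Differing positions: 3
Hamming distance: 3


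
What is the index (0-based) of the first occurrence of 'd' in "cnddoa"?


Input string: 'cnddoa'
Target: 'd'
Scanning left to right: s[0]='c', s[1]='n', s[2]='d'
First match at index: 2


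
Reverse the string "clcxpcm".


Input string: 'clcxpcm'
Operation: reverse character order
Original order: 'c' -> 'l' -> 'c' -> 'x' -> 'p' -> 'c' -> 'm'
Reversed order: 'm' -> 'c' -> 'p' -> 'x' -> 'c' -> 'l' -> 'c'
Result: mcpxclc


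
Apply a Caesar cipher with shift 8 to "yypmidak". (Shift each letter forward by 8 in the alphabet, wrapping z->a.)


Input: 'yypmidak', shift = 8
Operation: for each letter, (position + 8) mod 26
Mapping: 'y'(24+8=32, 32 mod 26=6)->'g', 'y'(24+8=32, 32 mod 26=6)->'g', 'p'(15+8=23)->'x', 'm'(12+8=20)->'u', 'i'(8+8=16)->'q', 'd'(3+8=11)->'l', 'a'(0+8=8)->'i', 'k'(10+8=18)->'s'
Result: ggxuqlis


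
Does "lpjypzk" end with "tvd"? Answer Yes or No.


Input string: 'lpjypzk'
Suffix to check: 'tvd'
Last 3 characters of input: 'pzk'
Match: False
Result: No


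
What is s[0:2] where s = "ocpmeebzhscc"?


Input string: 'ocpmeebzhscc'
Operation: slice [0:2]
Extract characters: s[0]='o', s[1]='c'
Result: oc


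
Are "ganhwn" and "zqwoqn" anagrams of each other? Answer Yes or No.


String 1: 'ganhwn' -> sorted: 'aghnnw'
String 2: 'zqwoqn' -> sorted: 'noqqwz'
Compare sorted forms: 'aghnnw' != 'noqqwz'
Anagram: No


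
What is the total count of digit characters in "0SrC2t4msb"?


Input string: '0SrC2t4msb'
Operation: count digit characters (0-9)
Scan: '0'(digit), 'S', 'r', 'C', '2'(digit), 't', '4'(digit), 'm', 's', 'b'
Digits found: 3
Result: 3


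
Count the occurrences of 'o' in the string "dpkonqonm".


Input string: 'dpkonqonm'
Target character: 'o'
Scan each position: s[3]='o', s[6]='o'
Matches found at indices: 3, 6
Total: 2


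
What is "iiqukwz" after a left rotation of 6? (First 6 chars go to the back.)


Input: 'iiqukwz', shift = 6
Operation: split at index 6 and swap parts
Front part s[0:6] = 'iiqukw'
Back part s[6:] = 'z'
Rotated = back + front = 'z' + 'iiqukw'
Result: ziiqukw


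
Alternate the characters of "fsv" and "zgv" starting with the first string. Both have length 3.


String 1: 'fsv'
String 2: 'zgv'
Operation: alternate characters
Pairs: 'f'+'z', 's'+'g', 'v'+'v'
Result: fzsgvv


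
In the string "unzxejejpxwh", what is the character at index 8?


Input string: 'unzxejejpxwh'
Operation: get character at index 8
Index mapping: s[0]='u', s[1]='n', s[2]='z', s[3]='x', s[4]='e', s[5]='j', s[6]='e', s[7]='j', s[8]='p'
Result: 'p'


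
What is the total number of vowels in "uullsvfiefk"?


Input string: 'uullsvfiefk'
Operation: count vowels (a, e, i, o, u)
Scan: s[0]='u' (vowel), s[1]='u' (vowel), s[2]='l', s[3]='l', s[4]='s', s[5]='v', s[6]='f', s[7]='i' (vowel), s[8]='e' (vowel), s[9]='f', s[10]='k'
Vowels found: 4
Result: 4


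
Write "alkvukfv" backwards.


Input string: 'alkvukfv'
Operation: reverse character order
Original order: 'a' -> 'l' -> 'k' -> 'v' -> 'u' -> 'k' -> 'f' -> 'v'
Reversed order: 'v' -> 'f' -> 'k' -> 'u' -> 'v' -> 'k' -> 'l' -> 'a'
Result: vfkuvkla


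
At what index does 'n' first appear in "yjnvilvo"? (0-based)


Input string: 'yjnvilvo'
Target: 'n'
Scanning left to right: s[0]='y', s[1]='j', s[2]='n'
First match at index: 2


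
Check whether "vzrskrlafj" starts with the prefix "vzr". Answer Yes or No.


Input string: 'vzrskrlafj'
Prefix to check: 'vzr'
First 3 characters of input: 'vzr'
Match: True
Result: Yes


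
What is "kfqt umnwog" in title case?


Input string: 'kfqt umnwog'
Operation: capitalize first letter of each word
Word transformations: 'kfqt'->'Kfqt', 'umnwog'->'Umnwog'
Result: Kfqt Umnwog


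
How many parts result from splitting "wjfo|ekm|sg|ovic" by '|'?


Input string: 'wjfo|ekm|sg|ovic'
Delimiter: '|'
Split result: 'wjfo', 'ekm', 'sg', 'ovic'
Number of parts: 4


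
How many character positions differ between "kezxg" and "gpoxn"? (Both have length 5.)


String 1: 'kezxg'
String 2: 'gpoxn'
Compare each position: pos 0: 'k'!='g', pos 1: 'e'!='p', pos 2: 'z'!='o', pos 3: 'x'=='x', pos 4: 'g'!='n'
Differing positions: 4
Hamming distance: 4


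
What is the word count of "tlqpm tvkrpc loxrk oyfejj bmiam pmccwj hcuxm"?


Input string: 'tlqpm tvkrpc loxrk oyfejj bmiam pmccwj hcuxm'
Operation: split by spaces
Words found: 'tlqpm', 'tvkrpc', 'loxrk', 'oyfejj', 'bmiam', 'pmccwj', 'hcuxm'
Word count: 7


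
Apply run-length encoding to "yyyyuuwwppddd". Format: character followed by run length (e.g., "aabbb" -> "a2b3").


Input: 'yyyyuuwwppddd'
Operation: identify consecutive runs
Runs: 'yyyy' -> y4, 'uu' -> u2, 'ww' -> w2, 'pp' -> p2, 'ddd' -> d3
Encoded: y4u2w2p2d3


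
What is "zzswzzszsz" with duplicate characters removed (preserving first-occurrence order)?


Input: 'zzswzzszsz'
Operation: keep first occurrence of each character
Scan: s[0]='z' new -> keep; s[1]='z' seen -> skip; s[2]='s' new -> keep; s[3]='w' new -> keep; s[4]='z' seen -> skip; s[5]='z' seen -> skip; s[6]='s' seen -> skip; s[7]='z' seen -> skip; s[8]='s' seen -> skip; s[9]='z' seen -> skip
Result: zsw


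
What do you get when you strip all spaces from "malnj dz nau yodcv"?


Input string: 'malnj dz nau yodcv'
Operation: remove all spaces
Words: 'malnj', 'dz', 'nau', 'yodcv'
Join without spaces: malnjdznauyodcv


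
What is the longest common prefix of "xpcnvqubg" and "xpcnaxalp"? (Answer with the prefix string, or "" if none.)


String 1: 'xpcnvqubg'
String 2: 'xpcnaxalp'
Compare position by position:
pos 0: 'x' vs 'x' match
pos 1: 'p' vs 'p' match
pos 2: 'c' vs 'c' match
pos 3: 'n' vs 'n' match
pos 4: 'v' vs 'a' differ -> stop
Longest common prefix: "xpcn" (length 4)


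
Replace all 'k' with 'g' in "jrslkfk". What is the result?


Input string: 'jrslkfk'
Operation: replace 'k' with 'g'
Positions of 'k': 4, 6
After replacement: jrslgfg


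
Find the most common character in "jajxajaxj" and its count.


Input: 'jajxajaxj'
Operation: tally each character
Counts: 'a':3, 'j':4, 'x':2
Maximum: 'j' appears 4 times


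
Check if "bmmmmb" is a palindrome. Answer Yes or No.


Input string: 'bmmmmb'
Reversed: 'bmmmmb'
Compare pairs: s[0]='b' vs s[5]='b' (match), s[1]='m' vs s[4]='m' (match), s[2]='m' vs s[3]='m' (match)
Palindrome: Yes


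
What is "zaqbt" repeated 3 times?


Input string: 'zaqbt'
Operation: repeat 3 times
Concatenation: 'zaqbt' + 'zaqbt' + 'zaqbt'
Result: zaqbtzaqbtzaqbt


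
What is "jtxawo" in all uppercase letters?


Input string: 'jtxawo'
Operation: convert each letter to uppercase
Mapping: 'j'->'J', 't'->'T', 'x'->'X', 'a'->'A', 'w'->'W', 'o'->'O'
Result: JTXAWO


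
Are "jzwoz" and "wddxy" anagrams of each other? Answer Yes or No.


String 1: 'jzwoz' -> sorted: 'jowzz'
String 2: 'wddxy' -> sorted: 'ddwxy'
Compare sorted forms: 'jowzz' != 'ddwxy'
Anagram: No


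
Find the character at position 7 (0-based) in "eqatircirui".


Input string: 'eqatircirui'
Operation: get character at index 7
Index mapping: s[0]='e', s[1]='q', s[2]='a', s[3]='t', s[4]='i', s[5]='r', s[6]='c', s[7]='i'
Result: 'i'


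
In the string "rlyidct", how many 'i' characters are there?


Input string: 'rlyidct'
Target character: 'i'
Scan each position: s[3]='i'
Matches found at indices: 3
Total: 1


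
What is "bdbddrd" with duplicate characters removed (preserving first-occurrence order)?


Input: 'bdbddrd'
Operation: keep first occurrence of each character
Scan: s[0]='b' new -> keep; s[1]='d' new -> keep; s[2]='b' seen -> skip; s[3]='d' seen -> skip; s[4]='d' seen -> skip; s[5]='r' new -> keep; s[6]='d' seen -> skip
Result: bdr


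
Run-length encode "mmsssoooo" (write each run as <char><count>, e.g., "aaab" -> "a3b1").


Input: 'mmsssoooo'
Operation: identify consecutive runs
Runs: 'mm' -> m2, 'sss' -> s3, 'oooo' -> o4
Encoded: m2s3o4


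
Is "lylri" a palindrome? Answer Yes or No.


Input string: 'lylri'
Reversed: 'irlyl'
Compare pairs: s[0]='l' vs s[4]='i' (mismatch), s[1]='y' vs s[3]='r' (mismatch)
Palindrome: No


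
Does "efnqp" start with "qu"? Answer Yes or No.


Input string: 'efnqp'
Prefix to check: 'qu'
First 2 characters of input: 'ef'
Match: False
Result: No


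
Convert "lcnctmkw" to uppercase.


Input string: 'lcnctmkw'
Operation: convert each letter to uppercase
Mapping: 'l'->'L', 'c'->'C', 'n'->'N', 'c'->'C', 't'->'T', 'm'->'M', 'k'->'K', 'w'->'W'
Result: LCNCTMKW


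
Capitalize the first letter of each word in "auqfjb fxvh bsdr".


Input string: 'auqfjb fxvh bsdr'
Operation: capitalize first letter of each word
Word transformations: 'auqfjb'->'Auqfjb', 'fxvh'->'Fxvh', 'bsdr'->'Bsdr'
Result: Auqfjb Fxvh Bsdr


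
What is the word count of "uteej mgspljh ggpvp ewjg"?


Input string: 'uteej mgspljh ggpvp ewjg'
Operation: split by spaces
Words found: 'uteej', 'mgspljh', 'ggpvp', 'ewjg'
Word count: 4


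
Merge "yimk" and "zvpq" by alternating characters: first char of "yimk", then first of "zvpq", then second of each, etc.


String 1: 'yimk'
String 2: 'zvpq'
Operation: alternate characters
Pairs: 'y'+'z', 'i'+'v', 'm'+'p', 'k'+'q'
Result: yzivmpkq


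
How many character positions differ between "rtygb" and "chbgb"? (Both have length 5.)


String 1: 'rtygb'
String 2: 'chbgb'
Compare each position: pos 0: 'r'!='c', pos 1: 't'!='h', pos 2: 'y'!='b', pos 3: 'g'=='g', pos 4: 'b'=='b'
Differing positions: 3
Hamming distance: 3


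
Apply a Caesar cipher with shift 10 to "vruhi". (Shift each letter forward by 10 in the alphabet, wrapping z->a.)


Input: 'vruhi', shift = 10
Operation: for each letter, (position + 10) mod 26
Mapping: 'v'(21+10=31, 31 mod 26=5)->'f', 'r'(17+10=27, 27 mod 26=1)->'b', 'u'(20+10=30, 30 mod 26=4)->'e', 'h'(7+10=17)->'r', 'i'(8+10=18)->'s'
Result: fbers


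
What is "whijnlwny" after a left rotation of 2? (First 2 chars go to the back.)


Input: 'whijnlwny', shift = 2
Operation: split at index 2 and swap parts
Front part s[0:2] = 'wh'
Back part s[2:] = 'ijnlwny'
Rotated = back + front = 'ijnlwny' + 'wh'
Result: ijnlwnywh


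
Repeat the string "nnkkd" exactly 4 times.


Input string: 'nnkkd'
Operation: repeat 4 times
Concatenation: 'nnkkd' + 'nnkkd' + 'nnkkd' + 'nnkkd'
Result: nnkkdnnkkdnnkkdnnkkd


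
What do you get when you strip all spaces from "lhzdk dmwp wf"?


Input string: 'lhzdk dmwp wf'
Operation: remove all spaces
Words: 'lhzdk', 'dmwp', 'wf'
Join without spaces: lhzdkdmwpwf


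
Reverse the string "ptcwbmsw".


Input string: 'ptcwbmsw'
Operation: reverse character order
Original order: 'p' -> 't' -> 'c' -> 'w' -> 'b' -> 'm' -> 's' -> 'w'
Reversed order: 'w' -> 's' -> 'm' -> 'b' -> 'w' -> 'c' -> 't' -> 'p'
Result: wsmbwctp


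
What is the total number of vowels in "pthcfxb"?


Input string: 'pthcfxb'
Operation: count vowels (a, e, i, o, u)
Scan: s[0]='p', s[1]='t', s[2]='h', s[3]='c', s[4]='f', s[5]='x', s[6]='b'
Vowels found: 0
Result: 0


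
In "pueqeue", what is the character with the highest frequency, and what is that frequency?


Input: 'pueqeue'
Operation: tally each character
Counts: 'e':3, 'p':1, 'q':1, 'u':2
Maximum: 'e' appears 3 times


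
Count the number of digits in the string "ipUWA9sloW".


Input string: 'ipUWA9sloW'
Operation: count digit characters (0-9)
Scan: 'i', 'p', 'U', 'W', 'A', '9'(digit), 's', 'l', 'o', 'W'
Digits found: 1
Result: 1


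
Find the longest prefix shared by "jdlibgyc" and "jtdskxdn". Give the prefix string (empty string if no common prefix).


String 1: 'jdlibgyc'
String 2: 'jtdskxdn'
Compare position by position:
pos 0: 'j' vs 'j' match
pos 1: 'd' vs 't' differ -> stop
Longest common prefix: "j" (length 1)


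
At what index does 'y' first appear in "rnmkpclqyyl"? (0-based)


Input string: 'rnmkpclqyyl'
Target: 'y'
Scanning left to right: s[0]='r', s[1]='n', s[2]='m', s[3]='k', s[4]='p', s[5]='c', s[6]='l', s[7]='q', s[8]='y'
First match at index: 8


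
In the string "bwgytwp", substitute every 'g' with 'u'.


Input string: 'bwgytwp'
Operation: replace 'g' with 'u'
Positions of 'g': 2
After replacement: bwuytwp


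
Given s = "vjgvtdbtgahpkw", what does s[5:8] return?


Input string: 'vjgvtdbtgahpkw'
Operation: slice [5:8]
Extract characters: s[5]='d', s[6]='b', s[7]='t'
Result: dbt


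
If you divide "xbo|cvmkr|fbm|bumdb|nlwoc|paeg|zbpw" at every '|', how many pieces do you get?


Input string: 'xbo|cvmkr|fbm|bumdb|nlwoc|paeg|zbpw'
Delimiter: '|'
Split result: 'xbo', 'cvmkr', 'fbm', 'bumdb', 'nlwoc', 'paeg', 'zbpw'
Number of parts: 7


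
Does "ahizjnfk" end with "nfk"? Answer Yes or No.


Input string: 'ahizjnfk'
Suffix to check: 'nfk'
Last 3 characters of input: 'nfk'
Match: True
Result: Yes


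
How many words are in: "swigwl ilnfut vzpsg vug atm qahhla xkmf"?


Input string: 'swigwl ilnfut vzpsg vug atm qahhla xkmf'
Operation: split by spaces
Words found: 'swigwl', 'ilnfut', 'vzpsg', 'vug', 'atm', 'qahhla', 'xkmf'
Word count: 7


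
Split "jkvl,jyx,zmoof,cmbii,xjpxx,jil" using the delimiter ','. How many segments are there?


Input string: 'jkvl,jyx,zmoof,cmbii,xjpxx,jil'
Delimiter: ','
Split result: 'jkvl', 'jyx', 'zmoof', 'cmbii', 'xjpxx', 'jil'
Number of parts: 6


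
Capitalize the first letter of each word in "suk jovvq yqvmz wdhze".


Input string: 'suk jovvq yqvmz wdhze'
Operation: capitalize first letter of each word
Word transformations: 'suk'->'Suk', 'jovvq'->'Jovvq', 'yqvmz'->'Yqvmz', 'wdhze'->'Wdhze'
Result: Suk Jovvq Yqvmz Wdhze


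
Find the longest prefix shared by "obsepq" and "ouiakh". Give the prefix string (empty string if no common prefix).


String 1: 'obsepq'
String 2: 'ouiakh'
Compare position by position:
pos 0: 'o' vs 'o' match
pos 1: 'b' vs 'u' differ -> stop
Longest common prefix: "o" (length 1)


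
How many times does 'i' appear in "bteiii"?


Input string: 'bteiii'
Target character: 'i'
Scan each position: s[3]='i', s[4]='i', s[5]='i'
Matches found at indices: 3, 4, 5
Total: 3


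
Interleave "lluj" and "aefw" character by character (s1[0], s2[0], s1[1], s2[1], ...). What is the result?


String 1: 'lluj'
String 2: 'aefw'
Operation: alternate characters
Pairs: 'l'+'a', 'l'+'e', 'u'+'f', 'j'+'w'
Result: laleufjw


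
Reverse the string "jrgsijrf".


Input string: 'jrgsijrf'
Operation: reverse character order
Original order: 'j' -> 'r' -> 'g' -> 's' -> 'i' -> 'j' -> 'r' -> 'f'
Reversed order: 'f' -> 'r' -> 'j' -> 'i' -> 's' -> 'g' -> 'r' -> 'j'
Result: frjisgrj


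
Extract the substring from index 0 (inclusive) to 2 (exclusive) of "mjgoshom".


Input string: 'mjgoshom'
Operation: slice [0:2]
Extract characters: s[0]='m', s[1]='j'
Result: mj


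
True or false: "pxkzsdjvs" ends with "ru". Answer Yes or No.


Input string: 'pxkzsdjvs'
Suffix to check: 'ru'
Last 2 characters of input: 'vs'
Match: False
Result: No


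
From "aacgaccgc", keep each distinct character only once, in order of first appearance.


Input: 'aacgaccgc'
Operation: keep first occurrence of each character
Scan: s[0]='a' new -> keep; s[1]='a' seen -> skip; s[2]='c' new -> keep; s[3]='g' new -> keep; s[4]='a' seen -> skip; s[5]='c' seen -> skip; s[6]='c' seen -> skip; s[7]='g' seen -> skip; s[8]='c' seen -> skip
Result: acg


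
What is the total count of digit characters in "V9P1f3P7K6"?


Input string: 'V9P1f3P7K6'
Operation: count digit characters (0-9)
Scan: 'V', '9'(digit), 'P', '1'(digit), 'f', '3'(digit), 'P', '7'(digit), 'K', '6'(digit)
Digits found: 5
Result: 5


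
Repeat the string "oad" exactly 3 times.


Input string: 'oad'
Operation: repeat 3 times
Concatenation: 'oad' + 'oad' + 'oad'
Result: oadoadoad


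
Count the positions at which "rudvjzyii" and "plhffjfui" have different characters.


String 1: 'rudvjzyii'
String 2: 'plhffjfui'
Compare each position: pos 0: 'r'!='p', pos 1: 'u'!='l', pos 2: 'd'!='h', pos 3: 'v'!='f', pos 4: 'j'!='f', pos 5: 'z'!='j', pos 6: 'y'!='f', pos 7: 'i'!='u', pos 8: 'i'=='i'
Differing positions: 8
Hamming distance: 8


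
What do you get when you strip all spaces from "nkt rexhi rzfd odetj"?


Input string: 'nkt rexhi rzfd odetj'
Operation: remove all spaces
Words: 'nkt', 'rexhi', 'rzfd', 'odetj'
Join without spaces: nktrexhirzfdodetj


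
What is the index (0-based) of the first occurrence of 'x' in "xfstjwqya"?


Input string: 'xfstjwqya'
Target: 'x'
Scanning left to right: s[0]='x'
First match at index: 0


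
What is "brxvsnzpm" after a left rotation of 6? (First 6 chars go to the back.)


Input: 'brxvsnzpm', shift = 6
Operation: split at index 6 and swap parts
Front part s[0:6] = 'brxvsn'
Back part s[6:] = 'zpm'
Rotated = back + front = 'zpm' + 'brxvsn'
Result: zpmbrxvsn


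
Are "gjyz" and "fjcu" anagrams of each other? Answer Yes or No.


String 1: 'gjyz' -> sorted: 'gjyz'
String 2: 'fjcu' -> sorted: 'cfju'
Compare sorted forms: 'gjyz' != 'cfju'
Anagram: No


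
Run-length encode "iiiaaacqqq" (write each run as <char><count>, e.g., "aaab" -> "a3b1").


Input: 'iiiaaacqqq'
Operation: identify consecutive runs
Runs: 'iii' -> i3, 'aaa' -> a3, 'c' -> c1, 'qqq' -> q3
Encoded: i3a3c1q3


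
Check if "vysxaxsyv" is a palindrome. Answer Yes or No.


Input string: 'vysxaxsyv'
Reversed: 'vysxaxsyv'
Compare pairs: s[0]='v' vs s[8]='v' (match), s[1]='y' vs s[7]='y' (match), s[2]='s' vs s[6]='s' (match), s[3]='x' vs s[5]='x' (match)
Palindrome: Yes


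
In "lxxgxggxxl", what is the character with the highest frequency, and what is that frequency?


Input: 'lxxgxggxxl'
Operation: tally each character
Counts: 'g':3, 'l':2, 'x':5
Maximum: 'x' appears 5 times


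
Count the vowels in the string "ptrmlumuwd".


Input string: 'ptrmlumuwd'
Operation: count vowels (a, e, i, o, u)
Scan: s[0]='p', s[1]='t', s[2]='r', s[3]='m', s[4]='l', s[5]='u' (vowel), s[6]='m', s[7]='u' (vowel), s[8]='w', s[9]='d'
Vowels found: 2
Result: 2


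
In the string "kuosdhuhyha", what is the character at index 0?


Input string: 'kuosdhuhyha'
Operation: get character at index 0
Index mapping: s[0]='k'
Result: 'k'


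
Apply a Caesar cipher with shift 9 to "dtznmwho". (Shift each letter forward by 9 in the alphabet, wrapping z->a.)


Input: 'dtznmwho', shift = 9
Operation: for each letter, (position + 9) mod 26
Mapping: 'd'(3+9=12)->'m', 't'(19+9=28, 28 mod 26=2)->'c', 'z'(25+9=34, 34 mod 26=8)->'i', 'n'(13+9=22)->'w', 'm'(12+9=21)->'v', 'w'(22+9=31, 31 mod 26=5)->'f', 'h'(7+9=16)->'q', 'o'(14+9=23)->'x'
Result: mciwvfqx


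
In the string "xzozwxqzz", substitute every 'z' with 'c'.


Input string: 'xzozwxqzz'
Operation: replace 'z' with 'c'
Positions of 'z': 1, 3, 7, 8
After replacement: xcocwxqcc


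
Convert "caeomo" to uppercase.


Input string: 'caeomo'
Operation: convert each letter to uppercase
Mapping: 'c'->'C', 'a'->'A', 'e'->'E', 'o'->'O', 'm'->'M', 'o'->'O'
Result: CAEOMO


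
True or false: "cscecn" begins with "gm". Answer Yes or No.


Input string: 'cscecn'
Prefix to check: 'gm'
First 2 characters of input: 'cs'
Match: False
Result: No


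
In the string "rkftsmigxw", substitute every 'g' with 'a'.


Input string: 'rkftsmigxw'
Operation: replace 'g' with 'a'
Positions of 'g': 7
After replacement: rkftsmiaxw


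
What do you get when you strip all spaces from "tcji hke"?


Input string: 'tcji hke'
Operation: remove all spaces
Words: 'tcji', 'hke'
Join without spaces: tcjihke


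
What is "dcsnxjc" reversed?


Input string: 'dcsnxjc'
Operation: reverse character order
Original order: 'd' -> 'c' -> 's' -> 'n' -> 'x' -> 'j' -> 'c'
Reversed order: 'c' -> 'j' -> 'x' -> 'n' -> 's' -> 'c' -> 'd'
Result: cjxnscd


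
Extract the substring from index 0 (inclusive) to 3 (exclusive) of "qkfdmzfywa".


Input string: 'qkfdmzfywa'
Operation: slice [0:3]
Extract characters: s[0]='q', s[1]='k', s[2]='f'
Result: qkf


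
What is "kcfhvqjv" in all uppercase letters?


Input string: 'kcfhvqjv'
Operation: convert each letter to uppercase
Mapping: 'k'->'K', 'c'->'C', 'f'->'F', 'h'->'H', 'v'->'V', 'q'->'Q', 'j'->'J', 'v'->'V'
Result: KCFHVQJV


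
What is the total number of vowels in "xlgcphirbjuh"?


Input string: 'xlgcphirbjuh'
Operation: count vowels (a, e, i, o, u)
Scan: s[0]='x', s[1]='l', s[2]='g', s[3]='c', s[4]='p', s[5]='h', s[6]='i' (vowel), s[7]='r', s[8]='b', s[9]='j', s[10]='u' (vowel), s[11]='h'
Vowels found: 2
Result: 2


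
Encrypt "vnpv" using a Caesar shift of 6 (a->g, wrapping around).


Input: 'vnpv', shift = 6
Operation: for each letter, (position + 6) mod 26
Mapping: 'v'(21+6=27, 27 mod 26=1)->'b', 'n'(13+6=19)->'t', 'p'(15+6=21)->'v', 'v'(21+6=27, 27 mod 26=1)->'b'
Result: btvb


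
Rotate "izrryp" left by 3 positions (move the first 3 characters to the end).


Input: 'izrryp', shift = 3
Operation: split at index 3 and swap parts
Front part s[0:3] = 'izr'
Back part s[3:] = 'ryp'
Rotated = back + front = 'ryp' + 'izr'
Result: rypizr


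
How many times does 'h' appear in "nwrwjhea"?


Input string: 'nwrwjhea'
Target character: 'h'
Scan each position: s[5]='h'
Matches found at indices: 5
Total: 1


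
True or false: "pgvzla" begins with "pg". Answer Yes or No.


Input string: 'pgvzla'
Prefix to check: 'pg'
First 2 characters of input: 'pg'
Match: True
Result: Yes


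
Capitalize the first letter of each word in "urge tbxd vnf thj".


Input string: 'urge tbxd vnf thj'
Operation: capitalize first letter of each word
Word transformations: 'urge'->'Urge', 'tbxd'->'Tbxd', 'vnf'->'Vnf', 'thj'->'Thj'
Result: Urge Tbxd Vnf Thj


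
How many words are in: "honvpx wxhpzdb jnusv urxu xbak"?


Input string: 'honvpx wxhpzdb jnusv urxu xbak'
Operation: split by spaces
Words found: 'honvpx', 'wxhpzdb', 'jnusv', 'urxu', 'xbak'
Word count: 5


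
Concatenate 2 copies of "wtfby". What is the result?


Input string: 'wtfby'
Operation: repeat 2 times
Concatenation: 'wtfby' + 'wtfby'
Result: wtfbywtfby


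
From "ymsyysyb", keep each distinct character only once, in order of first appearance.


Input: 'ymsyysyb'
Operation: keep first occurrence of each character
Scan: s[0]='y' new -> keep; s[1]='m' new -> keep; s[2]='s' new -> keep; s[3]='y' seen -> skip; s[4]='y' seen -> skip; s[5]='s' seen -> skip; s[6]='y' seen -> skip; s[7]='b' new -> keep
Result: ymsb


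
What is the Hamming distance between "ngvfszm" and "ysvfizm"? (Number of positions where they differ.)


String 1: 'ngvfszm'
String 2: 'ysvfizm'
Compare each position: pos 0: 'n'!='y', pos 1: 'g'!='s', pos 2: 'v'=='v', pos 3: 'f'=='f', pos 4: 's'!='i', pos 5: 'z'=='z', pos 6: 'm'=='m'
Differing positions: 3
Hamming distance: 3


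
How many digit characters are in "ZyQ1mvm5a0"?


Input string: 'ZyQ1mvm5a0'
Operation: count digit characters (0-9)
Scan: 'Z', 'y', 'Q', '1'(digit), 'm', 'v', 'm', '5'(digit), 'a', '0'(digit)
Digits found: 3
Result: 3


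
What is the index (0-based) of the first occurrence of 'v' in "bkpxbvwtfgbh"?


Input string: 'bkpxbvwtfgbh'
Target: 'v'
Scanning left to right: s[0]='b', s[1]='k', s[2]='p', s[3]='x', s[4]='b', s[5]='v'
First match at index: 5


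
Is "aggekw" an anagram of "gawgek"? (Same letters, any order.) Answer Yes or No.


String 1: 'gawgek' -> sorted: 'aeggkw'
String 2: 'aggekw' -> sorted: 'aeggkw'
Compare sorted forms: 'aeggkw' == 'aeggkw'
Anagram: Yes


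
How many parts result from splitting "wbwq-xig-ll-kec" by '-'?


Input string: 'wbwq-xig-ll-kec'
Delimiter: '-'
Split result: 'wbwq', 'xig', 'll', 'kec'
Number of parts: 4


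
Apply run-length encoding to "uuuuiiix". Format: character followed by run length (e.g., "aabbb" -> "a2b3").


Input: 'uuuuiiix'
Operation: identify consecutive runs
Runs: 'uuuu' -> u4, 'iii' -> i3, 'x' -> x1
Encoded: u4i3x1


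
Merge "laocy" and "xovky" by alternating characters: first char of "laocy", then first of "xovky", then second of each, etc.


String 1: 'laocy'
String 2: 'xovky'
Operation: alternate characters
Pairs: 'l'+'x', 'a'+'o', 'o'+'v', 'c'+'k', 'y'+'y'
Result: lxaoovckyy


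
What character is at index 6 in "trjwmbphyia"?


Input string: 'trjwmbphyia'
Operation: get character at index 6
Index mapping: s[0]='t', s[1]='r', s[2]='j', s[3]='w', s[4]='m', s[5]='b', s[6]='p'
Result: 'p'


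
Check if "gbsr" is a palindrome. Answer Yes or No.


Input string: 'gbsr'
Reversed: 'rsbg'
Compare pairs: s[0]='g' vs s[3]='r' (mismatch), s[1]='b' vs s[2]='s' (mismatch)
Palindrome: No


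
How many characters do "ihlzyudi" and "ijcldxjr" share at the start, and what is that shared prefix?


String 1: 'ihlzyudi'
String 2: 'ijcldxjr'
Compare position by position:
pos 0: 'i' vs 'i' match
pos 1: 'h' vs 'j' differ -> stop
Longest common prefix: "i" (length 1)


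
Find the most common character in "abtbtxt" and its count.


Input: 'abtbtxt'
Operation: tally each character
Counts: 'a':1, 'b':2, 't':3, 'x':1
Maximum: 't' appears 3 times


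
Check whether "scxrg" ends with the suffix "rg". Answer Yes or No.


Input string: 'scxrg'
Suffix to check: 'rg'
Last 2 characters of input: 'rg'
Match: True
Result: Yes


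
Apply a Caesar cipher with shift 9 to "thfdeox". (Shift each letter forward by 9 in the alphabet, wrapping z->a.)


Input: 'thfdeox', shift = 9
Operation: for each letter, (position + 9) mod 26
Mapping: 't'(19+9=28, 28 mod 26=2)->'c', 'h'(7+9=16)->'q', 'f'(5+9=14)->'o', 'd'(3+9=12)->'m', 'e'(4+9=13)->'n', 'o'(14+9=23)->'x', 'x'(23+9=32, 32 mod 26=6)->'g'
Result: cqomnxg


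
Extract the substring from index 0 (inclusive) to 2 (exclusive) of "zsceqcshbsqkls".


Input string: 'zsceqcshbsqkls'
Operation: slice [0:2]
Extract characters: s[0]='z', s[1]='s'
Result: zs


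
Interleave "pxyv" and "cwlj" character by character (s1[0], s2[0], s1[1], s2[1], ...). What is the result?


String 1: 'pxyv'
String 2: 'cwlj'
Operation: alternate characters
Pairs: 'p'+'c', 'x'+'w', 'y'+'l', 'v'+'j'
Result: pcxwylvj


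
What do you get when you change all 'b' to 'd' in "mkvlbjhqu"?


Input string: 'mkvlbjhqu'
Operation: replace 'b' with 'd'
Positions of 'b': 4
After replacement: mkvldjhqu


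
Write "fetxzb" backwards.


Input string: 'fetxzb'
Operation: reverse character order
Original order: 'f' -> 'e' -> 't' -> 'x' -> 'z' -> 'b'
Reversed order: 'b' -> 'z' -> 'x' -> 't' -> 'e' -> 'f'
Result: bzxtef


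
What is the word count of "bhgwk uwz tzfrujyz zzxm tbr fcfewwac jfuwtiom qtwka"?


Input string: 'bhgwk uwz tzfrujyz zzxm tbr fcfewwac jfuwtiom qtwka'
Operation: split by spaces
Words found: 'bhgwk', 'uwz', 'tzfrujyz', 'zzxm', 'tbr', 'fcfewwac', 'jfuwtiom', 'qtwka'
Word count: 8


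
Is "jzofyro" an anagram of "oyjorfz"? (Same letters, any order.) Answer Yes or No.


String 1: 'oyjorfz' -> sorted: 'fjooryz'
String 2: 'jzofyro' -> sorted: 'fjooryz'
Compare sorted forms: 'fjooryz' == 'fjooryz'
Anagram: Yes
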